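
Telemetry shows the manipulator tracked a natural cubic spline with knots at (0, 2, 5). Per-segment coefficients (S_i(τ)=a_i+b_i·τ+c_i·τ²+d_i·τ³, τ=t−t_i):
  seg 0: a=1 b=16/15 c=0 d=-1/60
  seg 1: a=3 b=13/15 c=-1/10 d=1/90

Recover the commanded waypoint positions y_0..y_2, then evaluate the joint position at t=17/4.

y_0 = S_0(0) = a_0 = 1
y_1 = S_1(0) = a_1 = 3
y_2 = S_1(3) = 5
t_q=17/4 is in segment 1 (τ=9/4); S_1(τ)=585/128

y_0=1 y_1=3 y_2=5
S(17/4) = 585/128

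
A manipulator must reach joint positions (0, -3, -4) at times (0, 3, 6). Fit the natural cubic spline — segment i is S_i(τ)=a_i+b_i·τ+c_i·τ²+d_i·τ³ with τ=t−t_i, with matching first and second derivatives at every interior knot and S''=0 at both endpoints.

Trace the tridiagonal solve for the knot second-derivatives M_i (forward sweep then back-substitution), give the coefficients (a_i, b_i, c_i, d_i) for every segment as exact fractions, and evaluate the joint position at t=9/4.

  seg 0: a=0 b=-7/6 c=0 d=1/54
  seg 1: a=-3 b=-2/3 c=1/6 d=-1/54
S(9/4) = -309/128

Δ: Δ0=-1, Δ1=-1/3
row 1: diag=12, rhs=4; c'=1/4, d'=1/3
back: M1=1/3
M: M0=0, M1=1/3, M2=0
seg 0: a=0, c=M0/2=0, d=(M1−M0)/(6·3)=1/54, b=Δ0−h0·(2M0+M1)/6=-7/6
seg 1: a=-3, c=M1/2=1/6, d=(M2−M1)/(6·3)=-1/54, b=Δ1−h1·(2M1+M2)/6=-2/3
t_q=9/4 → seg 0, τ=9/4; S=0+-7/6·τ+0·τ²+1/54·τ³=-309/128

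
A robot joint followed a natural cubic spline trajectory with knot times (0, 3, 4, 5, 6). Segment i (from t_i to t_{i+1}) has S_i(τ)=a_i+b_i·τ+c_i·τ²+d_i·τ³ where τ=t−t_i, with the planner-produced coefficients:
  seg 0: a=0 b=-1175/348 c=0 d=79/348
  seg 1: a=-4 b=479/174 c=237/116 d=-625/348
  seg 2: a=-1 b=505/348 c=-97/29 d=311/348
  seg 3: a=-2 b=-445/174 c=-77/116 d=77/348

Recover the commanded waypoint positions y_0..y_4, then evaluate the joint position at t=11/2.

y_0=0 y_1=-4 y_2=-1 y_3=-2 y_4=-5
S(11/2) = -3171/928

y_0 = S_0(0) = a_0 = 0
y_1 = S_1(0) = a_1 = -4
y_2 = S_2(0) = a_2 = -1
y_3 = S_3(0) = a_3 = -2
y_4 = S_3(1) = -5
t_q=11/2 is in segment 3 (τ=1/2); S_3(τ)=-3171/928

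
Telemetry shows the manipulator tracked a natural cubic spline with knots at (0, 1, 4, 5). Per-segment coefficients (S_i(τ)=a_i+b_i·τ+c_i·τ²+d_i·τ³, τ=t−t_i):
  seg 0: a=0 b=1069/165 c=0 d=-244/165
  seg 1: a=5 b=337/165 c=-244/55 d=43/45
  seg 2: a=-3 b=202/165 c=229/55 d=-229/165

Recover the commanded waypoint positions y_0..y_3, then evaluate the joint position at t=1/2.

y_0 = S_0(0) = a_0 = 0
y_1 = S_1(0) = a_1 = 5
y_2 = S_2(0) = a_2 = -3
y_3 = S_2(1) = 1
t_q=1/2 is in segment 0 (τ=1/2); S_0(τ)=168/55

y_0=0 y_1=5 y_2=-3 y_3=1
S(1/2) = 168/55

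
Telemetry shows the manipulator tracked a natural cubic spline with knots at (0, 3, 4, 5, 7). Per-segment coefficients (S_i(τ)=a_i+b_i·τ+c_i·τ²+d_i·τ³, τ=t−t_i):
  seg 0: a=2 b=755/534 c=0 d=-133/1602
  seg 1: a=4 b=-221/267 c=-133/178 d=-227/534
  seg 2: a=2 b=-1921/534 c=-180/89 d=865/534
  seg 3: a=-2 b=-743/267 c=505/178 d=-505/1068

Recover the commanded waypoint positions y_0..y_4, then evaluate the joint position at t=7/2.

y_0=2 y_1=4 y_2=2 y_3=-2 y_4=0
S(7/2) = 4765/1424

y_0 = S_0(0) = a_0 = 2
y_1 = S_1(0) = a_1 = 4
y_2 = S_2(0) = a_2 = 2
y_3 = S_3(0) = a_3 = -2
y_4 = S_3(2) = 0
t_q=7/2 is in segment 1 (τ=1/2); S_1(τ)=4765/1424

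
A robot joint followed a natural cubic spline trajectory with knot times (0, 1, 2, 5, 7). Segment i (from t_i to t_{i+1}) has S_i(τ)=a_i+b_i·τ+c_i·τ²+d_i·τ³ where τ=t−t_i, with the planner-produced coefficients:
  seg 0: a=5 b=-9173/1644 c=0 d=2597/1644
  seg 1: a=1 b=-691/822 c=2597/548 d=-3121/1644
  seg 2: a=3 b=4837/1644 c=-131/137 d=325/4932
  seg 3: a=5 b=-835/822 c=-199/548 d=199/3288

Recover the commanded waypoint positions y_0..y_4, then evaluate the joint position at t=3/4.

y_0 = S_0(0) = a_0 = 5
y_1 = S_1(0) = a_1 = 1
y_2 = S_2(0) = a_2 = 3
y_3 = S_3(0) = a_3 = 5
y_4 = S_3(2) = 2
t_q=3/4 is in segment 0 (τ=3/4); S_0(τ)=51965/35072

y_0=5 y_1=1 y_2=3 y_3=5 y_4=2
S(3/4) = 51965/35072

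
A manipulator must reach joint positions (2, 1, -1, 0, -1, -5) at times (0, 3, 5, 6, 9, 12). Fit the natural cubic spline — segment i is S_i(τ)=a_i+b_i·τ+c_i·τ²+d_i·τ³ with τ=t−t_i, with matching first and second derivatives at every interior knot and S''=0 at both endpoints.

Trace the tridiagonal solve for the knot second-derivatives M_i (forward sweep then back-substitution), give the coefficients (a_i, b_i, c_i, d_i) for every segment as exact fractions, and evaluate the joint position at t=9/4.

  seg 0: a=2 b=31/264 c=0 d=-119/2376
  seg 1: a=1 b=-163/132 c=-119/264 d=25/88
  seg 2: a=-1 b=49/132 c=331/264 d=-5/8
  seg 3: a=0 b=265/264 c=-41/66 d=139/2376
  seg 4: a=-1 b=-151/132 c=-25/264 d=25/2376
S(9/4) = 9539/5632

Δ: Δ0=-1/3, Δ1=-1, Δ2=1, Δ3=-1/3, Δ4=-4/3
row 1: diag=10, rhs=-4; c'=1/5, d'=-2/5
row 2: denom=6−2·1/5=28/5; d'=(12−2·-2/5)/(28/5)=16/7
row 3: denom=8−1·5/28=219/28; d'=(-8−1·16/7)/(219/28)=-96/73
row 4: denom=12−3·28/73=792/73; d'=(-6−3·-96/73)/(792/73)=-25/132
back: M4=-25/132
back: M3=-96/73−28/73·-25/132=-41/33
back: M2=16/7−5/28·-41/33=331/132
back: M1=-2/5−1/5·331/132=-119/132
M: M0=0, M1=-119/132, M2=331/132, M3=-41/33, M4=-25/132, M5=0
seg 0: a=2, c=M0/2=0, d=(M1−M0)/(6·3)=-119/2376, b=Δ0−h0·(2M0+M1)/6=31/264
seg 1: a=1, c=M1/2=-119/264, d=(M2−M1)/(6·2)=25/88, b=Δ1−h1·(2M1+M2)/6=-163/132
seg 2: a=-1, c=M2/2=331/264, d=(M3−M2)/(6·1)=-5/8, b=Δ2−h2·(2M2+M3)/6=49/132
seg 3: a=0, c=M3/2=-41/66, d=(M4−M3)/(6·3)=139/2376, b=Δ3−h3·(2M3+M4)/6=265/264
seg 4: a=-1, c=M4/2=-25/264, d=(M5−M4)/(6·3)=25/2376, b=Δ4−h4·(2M4+M5)/6=-151/132
t_q=9/4 → seg 0, τ=9/4; S=2+31/264·τ+0·τ²+-119/2376·τ³=9539/5632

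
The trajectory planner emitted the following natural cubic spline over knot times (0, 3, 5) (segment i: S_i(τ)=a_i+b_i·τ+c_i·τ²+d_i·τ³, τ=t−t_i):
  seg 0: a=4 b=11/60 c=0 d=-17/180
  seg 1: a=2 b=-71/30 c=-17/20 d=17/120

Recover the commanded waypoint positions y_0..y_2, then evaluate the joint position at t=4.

y_0=4 y_1=2 y_2=-5
S(4) = -43/40

y_0 = S_0(0) = a_0 = 4
y_1 = S_1(0) = a_1 = 2
y_2 = S_1(2) = -5
t_q=4 is in segment 1 (τ=1); S_1(τ)=-43/40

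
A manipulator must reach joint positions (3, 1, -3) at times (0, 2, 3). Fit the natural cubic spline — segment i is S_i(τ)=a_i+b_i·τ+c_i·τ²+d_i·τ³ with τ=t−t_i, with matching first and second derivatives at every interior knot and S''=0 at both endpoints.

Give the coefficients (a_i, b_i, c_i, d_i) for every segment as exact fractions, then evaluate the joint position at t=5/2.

Δ: Δ0=-1, Δ1=-4
row 1: diag=6, rhs=-18; c'=1/6, d'=-3
back: M1=-3
M: M0=0, M1=-3, M2=0
seg 0: a=3, c=M0/2=0, d=(M1−M0)/(6·2)=-1/4, b=Δ0−h0·(2M0+M1)/6=0
seg 1: a=1, c=M1/2=-3/2, d=(M2−M1)/(6·1)=1/2, b=Δ1−h1·(2M1+M2)/6=-3
t_q=5/2 → seg 1, τ=1/2; S=1+-3·τ+-3/2·τ²+1/2·τ³=-13/16

  seg 0: a=3 b=0 c=0 d=-1/4
  seg 1: a=1 b=-3 c=-3/2 d=1/2
S(5/2) = -13/16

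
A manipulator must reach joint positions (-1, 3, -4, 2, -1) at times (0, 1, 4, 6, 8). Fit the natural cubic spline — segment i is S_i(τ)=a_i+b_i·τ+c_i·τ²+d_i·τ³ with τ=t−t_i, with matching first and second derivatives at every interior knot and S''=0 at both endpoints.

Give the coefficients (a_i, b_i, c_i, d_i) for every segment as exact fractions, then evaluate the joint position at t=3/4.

Δ: Δ0=4, Δ1=-7/3, Δ2=3, Δ3=-3/2
row 1: diag=8, rhs=-38; c'=3/8, d'=-19/4
row 2: denom=10−3·3/8=71/8; d'=(32−3·-19/4)/(71/8)=370/71
row 3: denom=8−2·16/71=536/71; d'=(-27−2·370/71)/(536/71)=-2657/536
back: M3=-2657/536
back: M2=370/71−16/71·-2657/536=424/67
back: M1=-19/4−3/8·424/67=-1909/268
M: M0=0, M1=-1909/268, M2=424/67, M3=-2657/536, M4=0
seg 0: a=-1, c=M0/2=0, d=(M1−M0)/(6·1)=-1909/1608, b=Δ0−h0·(2M0+M1)/6=8341/1608
seg 1: a=3, c=M1/2=-1909/536, d=(M2−M1)/(6·3)=3605/4824, b=Δ1−h1·(2M1+M2)/6=1307/804
seg 2: a=-4, c=M2/2=212/67, d=(M3−M2)/(6·2)=-6049/6432, b=Δ2−h2·(2M2+M3)/6=697/1608
seg 3: a=2, c=M3/2=-2657/1072, d=(M4−M3)/(6·2)=2657/6432, b=Δ3−h3·(2M3+M4)/6=1451/804
t_q=3/4 → seg 0, τ=3/4; S=-1+8341/1608·τ+0·τ²+-1909/1608·τ³=81971/34304

  seg 0: a=-1 b=8341/1608 c=0 d=-1909/1608
  seg 1: a=3 b=1307/804 c=-1909/536 d=3605/4824
  seg 2: a=-4 b=697/1608 c=212/67 d=-6049/6432
  seg 3: a=2 b=1451/804 c=-2657/1072 d=2657/6432
S(3/4) = 81971/34304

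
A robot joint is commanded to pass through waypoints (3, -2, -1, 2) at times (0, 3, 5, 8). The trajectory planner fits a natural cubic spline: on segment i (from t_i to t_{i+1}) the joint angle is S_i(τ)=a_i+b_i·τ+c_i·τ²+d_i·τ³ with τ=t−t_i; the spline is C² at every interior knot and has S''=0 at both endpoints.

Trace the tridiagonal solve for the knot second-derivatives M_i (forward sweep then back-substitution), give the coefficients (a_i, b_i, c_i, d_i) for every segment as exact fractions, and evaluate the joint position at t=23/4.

Δ: Δ0=-5/3, Δ1=1/2, Δ2=1
row 1: diag=10, rhs=13; c'=1/5, d'=13/10
row 2: denom=10−2·1/5=48/5; d'=(3−2·13/10)/(48/5)=1/24
back: M2=1/24
back: M1=13/10−1/5·1/24=31/24
M: M0=0, M1=31/24, M2=1/24, M3=0
seg 0: a=3, c=M0/2=0, d=(M1−M0)/(6·3)=31/432, b=Δ0−h0·(2M0+M1)/6=-37/16
seg 1: a=-2, c=M1/2=31/48, d=(M2−M1)/(6·2)=-5/48, b=Δ1−h1·(2M1+M2)/6=-3/8
seg 2: a=-1, c=M2/2=1/48, d=(M3−M2)/(6·3)=-1/432, b=Δ2−h2·(2M2+M3)/6=23/24
t_q=23/4 → seg 2, τ=3/4; S=-1+23/24·τ+1/48·τ²+-1/432·τ³=-277/1024

  seg 0: a=3 b=-37/16 c=0 d=31/432
  seg 1: a=-2 b=-3/8 c=31/48 d=-5/48
  seg 2: a=-1 b=23/24 c=1/48 d=-1/432
S(23/4) = -277/1024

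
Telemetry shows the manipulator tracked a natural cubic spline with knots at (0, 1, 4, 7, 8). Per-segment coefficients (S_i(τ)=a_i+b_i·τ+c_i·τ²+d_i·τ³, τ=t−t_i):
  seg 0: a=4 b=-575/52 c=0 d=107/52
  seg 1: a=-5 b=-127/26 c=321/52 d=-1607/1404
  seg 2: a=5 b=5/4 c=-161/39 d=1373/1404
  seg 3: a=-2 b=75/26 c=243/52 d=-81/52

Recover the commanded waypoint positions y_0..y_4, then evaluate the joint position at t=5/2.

y_0=4 y_1=-5 y_2=5 y_3=-2 y_4=4
S(5/2) = -957/416

y_0 = S_0(0) = a_0 = 4
y_1 = S_1(0) = a_1 = -5
y_2 = S_2(0) = a_2 = 5
y_3 = S_3(0) = a_3 = -2
y_4 = S_3(1) = 4
t_q=5/2 is in segment 1 (τ=3/2); S_1(τ)=-957/416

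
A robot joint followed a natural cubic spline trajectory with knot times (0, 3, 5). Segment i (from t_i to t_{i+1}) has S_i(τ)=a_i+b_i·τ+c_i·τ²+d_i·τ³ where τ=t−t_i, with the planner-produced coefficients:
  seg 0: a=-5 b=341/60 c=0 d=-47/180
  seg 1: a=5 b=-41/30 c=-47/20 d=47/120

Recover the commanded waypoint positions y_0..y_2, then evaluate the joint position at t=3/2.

y_0 = S_0(0) = a_0 = -5
y_1 = S_1(0) = a_1 = 5
y_2 = S_1(2) = -4
t_q=3/2 is in segment 0 (τ=3/2); S_0(τ)=423/160

y_0=-5 y_1=5 y_2=-4
S(3/2) = 423/160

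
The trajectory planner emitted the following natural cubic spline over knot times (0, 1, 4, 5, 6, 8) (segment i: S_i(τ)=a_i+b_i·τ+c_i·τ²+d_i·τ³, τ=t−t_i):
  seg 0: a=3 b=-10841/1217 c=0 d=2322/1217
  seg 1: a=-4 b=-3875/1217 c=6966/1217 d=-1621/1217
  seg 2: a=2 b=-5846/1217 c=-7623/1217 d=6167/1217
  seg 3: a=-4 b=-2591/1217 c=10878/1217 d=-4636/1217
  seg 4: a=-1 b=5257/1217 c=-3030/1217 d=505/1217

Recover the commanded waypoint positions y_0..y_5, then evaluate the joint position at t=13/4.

y_0 = S_0(0) = a_0 = 3
y_1 = S_1(0) = a_1 = -4
y_2 = S_2(0) = a_2 = 2
y_3 = S_3(0) = a_3 = -4
y_4 = S_4(0) = a_4 = -1
y_5 = S_4(2) = 1
t_q=13/4 is in segment 1 (τ=9/4); S_1(τ)=205723/77888

y_0=3 y_1=-4 y_2=2 y_3=-4 y_4=-1 y_5=1
S(13/4) = 205723/77888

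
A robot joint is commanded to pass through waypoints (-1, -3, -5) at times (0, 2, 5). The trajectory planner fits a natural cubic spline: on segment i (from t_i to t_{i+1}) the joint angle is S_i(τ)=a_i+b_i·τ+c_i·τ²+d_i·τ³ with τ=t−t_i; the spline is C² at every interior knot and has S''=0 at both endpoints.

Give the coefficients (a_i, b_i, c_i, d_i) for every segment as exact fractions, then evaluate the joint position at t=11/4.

  seg 0: a=-1 b=-16/15 c=0 d=1/60
  seg 1: a=-3 b=-13/15 c=1/10 d=-1/90
S(11/4) = -2303/640

Δ: Δ0=-1, Δ1=-2/3
row 1: diag=10, rhs=2; c'=3/10, d'=1/5
back: M1=1/5
M: M0=0, M1=1/5, M2=0
seg 0: a=-1, c=M0/2=0, d=(M1−M0)/(6·2)=1/60, b=Δ0−h0·(2M0+M1)/6=-16/15
seg 1: a=-3, c=M1/2=1/10, d=(M2−M1)/(6·3)=-1/90, b=Δ1−h1·(2M1+M2)/6=-13/15
t_q=11/4 → seg 1, τ=3/4; S=-3+-13/15·τ+1/10·τ²+-1/90·τ³=-2303/640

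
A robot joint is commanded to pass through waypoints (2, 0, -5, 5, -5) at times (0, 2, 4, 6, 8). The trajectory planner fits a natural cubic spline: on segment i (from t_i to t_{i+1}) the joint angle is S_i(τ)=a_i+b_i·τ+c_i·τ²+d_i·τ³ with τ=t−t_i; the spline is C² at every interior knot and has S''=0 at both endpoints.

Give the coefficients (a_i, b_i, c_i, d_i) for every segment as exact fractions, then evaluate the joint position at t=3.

Δ: Δ0=-1, Δ1=-5/2, Δ2=5, Δ3=-5
row 1: diag=8, rhs=-9; c'=1/4, d'=-9/8
row 2: denom=8−2·1/4=15/2; d'=(45−2·-9/8)/(15/2)=63/10
row 3: denom=8−2·4/15=112/15; d'=(-60−2·63/10)/(112/15)=-1089/112
back: M3=-1089/112
back: M2=63/10−4/15·-1089/112=249/28
back: M1=-9/8−1/4·249/28=-375/112
M: M0=0, M1=-375/112, M2=249/28, M3=-1089/112, M4=0
seg 0: a=2, c=M0/2=0, d=(M1−M0)/(6·2)=-125/448, b=Δ0−h0·(2M0+M1)/6=13/112
seg 1: a=0, c=M1/2=-375/224, d=(M2−M1)/(6·2)=457/448, b=Δ1−h1·(2M1+M2)/6=-181/56
seg 2: a=-5, c=M2/2=249/56, d=(M3−M2)/(6·2)=-695/448, b=Δ2−h2·(2M2+M3)/6=37/16
seg 3: a=5, c=M3/2=-1089/224, d=(M4−M3)/(6·2)=363/448, b=Δ3−h3·(2M3+M4)/6=83/56
t_q=3 → seg 1, τ=1; S=0+-181/56·τ+-375/224·τ²+457/448·τ³=-1741/448

  seg 0: a=2 b=13/112 c=0 d=-125/448
  seg 1: a=0 b=-181/56 c=-375/224 d=457/448
  seg 2: a=-5 b=37/16 c=249/56 d=-695/448
  seg 3: a=5 b=83/56 c=-1089/224 d=363/448
S(3) = -1741/448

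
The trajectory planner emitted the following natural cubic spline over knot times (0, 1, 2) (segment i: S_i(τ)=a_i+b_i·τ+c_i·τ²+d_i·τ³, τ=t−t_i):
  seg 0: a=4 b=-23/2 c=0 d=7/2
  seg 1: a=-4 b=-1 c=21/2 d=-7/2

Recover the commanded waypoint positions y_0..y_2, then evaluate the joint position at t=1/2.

y_0 = S_0(0) = a_0 = 4
y_1 = S_1(0) = a_1 = -4
y_2 = S_1(1) = 2
t_q=1/2 is in segment 0 (τ=1/2); S_0(τ)=-21/16

y_0=4 y_1=-4 y_2=2
S(1/2) = -21/16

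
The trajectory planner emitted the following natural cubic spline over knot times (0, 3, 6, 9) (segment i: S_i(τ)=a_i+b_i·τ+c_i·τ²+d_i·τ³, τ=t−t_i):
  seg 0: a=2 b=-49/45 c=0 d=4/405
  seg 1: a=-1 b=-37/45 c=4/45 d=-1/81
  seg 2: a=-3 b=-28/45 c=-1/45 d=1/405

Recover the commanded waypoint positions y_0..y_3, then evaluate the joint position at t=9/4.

y_0 = S_0(0) = a_0 = 2
y_1 = S_1(0) = a_1 = -1
y_2 = S_2(0) = a_2 = -3
y_3 = S_2(3) = -5
t_q=9/4 is in segment 0 (τ=9/4); S_0(τ)=-27/80

y_0=2 y_1=-1 y_2=-3 y_3=-5
S(9/4) = -27/80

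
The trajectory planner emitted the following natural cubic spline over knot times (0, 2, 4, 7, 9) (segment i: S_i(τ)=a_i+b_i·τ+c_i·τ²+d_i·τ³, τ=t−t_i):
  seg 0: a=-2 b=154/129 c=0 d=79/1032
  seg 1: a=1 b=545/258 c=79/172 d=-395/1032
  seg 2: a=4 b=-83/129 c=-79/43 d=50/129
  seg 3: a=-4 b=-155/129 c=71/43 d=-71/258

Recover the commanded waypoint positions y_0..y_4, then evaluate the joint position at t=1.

y_0=-2 y_1=1 y_2=4 y_3=-4 y_4=-2
S(1) = -251/344

y_0 = S_0(0) = a_0 = -2
y_1 = S_1(0) = a_1 = 1
y_2 = S_2(0) = a_2 = 4
y_3 = S_3(0) = a_3 = -4
y_4 = S_3(2) = -2
t_q=1 is in segment 0 (τ=1); S_0(τ)=-251/344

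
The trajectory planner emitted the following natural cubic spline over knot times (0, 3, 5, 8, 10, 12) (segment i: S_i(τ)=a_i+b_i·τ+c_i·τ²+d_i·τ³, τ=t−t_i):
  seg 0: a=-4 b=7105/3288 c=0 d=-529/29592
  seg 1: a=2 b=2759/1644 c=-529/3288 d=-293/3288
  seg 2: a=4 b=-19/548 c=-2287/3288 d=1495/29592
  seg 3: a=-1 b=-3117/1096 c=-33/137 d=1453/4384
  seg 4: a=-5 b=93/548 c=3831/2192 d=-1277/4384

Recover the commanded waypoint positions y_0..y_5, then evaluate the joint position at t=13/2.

y_0=-4 y_1=2 y_2=4 y_3=-1 y_4=-5 y_5=0
S(13/2) = 22389/8768

y_0 = S_0(0) = a_0 = -4
y_1 = S_1(0) = a_1 = 2
y_2 = S_2(0) = a_2 = 4
y_3 = S_3(0) = a_3 = -1
y_4 = S_4(0) = a_4 = -5
y_5 = S_4(2) = 0
t_q=13/2 is in segment 2 (τ=3/2); S_2(τ)=22389/8768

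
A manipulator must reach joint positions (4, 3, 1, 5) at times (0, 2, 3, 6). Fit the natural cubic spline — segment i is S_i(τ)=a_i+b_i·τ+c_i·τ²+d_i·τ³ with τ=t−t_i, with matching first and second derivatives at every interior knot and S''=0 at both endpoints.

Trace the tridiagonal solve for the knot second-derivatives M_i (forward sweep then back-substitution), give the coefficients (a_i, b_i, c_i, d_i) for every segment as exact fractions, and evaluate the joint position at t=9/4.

  seg 0: a=4 b=43/282 c=0 d=-23/141
  seg 1: a=3 b=-509/282 c=-46/47 d=221/282
  seg 2: a=1 b=-199/141 c=129/94 d=-43/282
S(9/4) = 15039/6016

Δ: Δ0=-1/2, Δ1=-2, Δ2=4/3
row 1: diag=6, rhs=-9; c'=1/6, d'=-3/2
row 2: denom=8−1·1/6=47/6; d'=(20−1·-3/2)/(47/6)=129/47
back: M2=129/47
back: M1=-3/2−1/6·129/47=-92/47
M: M0=0, M1=-92/47, M2=129/47, M3=0
seg 0: a=4, c=M0/2=0, d=(M1−M0)/(6·2)=-23/141, b=Δ0−h0·(2M0+M1)/6=43/282
seg 1: a=3, c=M1/2=-46/47, d=(M2−M1)/(6·1)=221/282, b=Δ1−h1·(2M1+M2)/6=-509/282
seg 2: a=1, c=M2/2=129/94, d=(M3−M2)/(6·3)=-43/282, b=Δ2−h2·(2M2+M3)/6=-199/141
t_q=9/4 → seg 1, τ=1/4; S=3+-509/282·τ+-46/47·τ²+221/282·τ³=15039/6016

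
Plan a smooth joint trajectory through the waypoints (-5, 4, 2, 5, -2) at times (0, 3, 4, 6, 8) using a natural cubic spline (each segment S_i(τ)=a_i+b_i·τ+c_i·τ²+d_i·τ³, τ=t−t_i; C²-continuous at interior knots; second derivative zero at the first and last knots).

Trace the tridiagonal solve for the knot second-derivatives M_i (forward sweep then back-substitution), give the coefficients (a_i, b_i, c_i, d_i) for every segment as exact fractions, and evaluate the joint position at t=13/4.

Δ: Δ0=3, Δ1=-2, Δ2=3/2, Δ3=-7/2
row 1: diag=8, rhs=-30; c'=1/8, d'=-15/4
row 2: denom=6−1·1/8=47/8; d'=(21−1·-15/4)/(47/8)=198/47
row 3: denom=8−2·16/47=344/47; d'=(-30−2·198/47)/(344/47)=-21/4
back: M3=-21/4
back: M2=198/47−16/47·-21/4=6
back: M1=-15/4−1/8·6=-9/2
M: M0=0, M1=-9/2, M2=6, M3=-21/4, M4=0
seg 0: a=-5, c=M0/2=0, d=(M1−M0)/(6·3)=-1/4, b=Δ0−h0·(2M0+M1)/6=21/4
seg 1: a=4, c=M1/2=-9/4, d=(M2−M1)/(6·1)=7/4, b=Δ1−h1·(2M1+M2)/6=-3/2
seg 2: a=2, c=M2/2=3, d=(M3−M2)/(6·2)=-15/16, b=Δ2−h2·(2M2+M3)/6=-3/4
seg 3: a=5, c=M3/2=-21/8, d=(M4−M3)/(6·2)=7/16, b=Δ3−h3·(2M3+M4)/6=0
t_q=13/4 → seg 1, τ=1/4; S=4+-3/2·τ+-9/4·τ²+7/4·τ³=899/256

  seg 0: a=-5 b=21/4 c=0 d=-1/4
  seg 1: a=4 b=-3/2 c=-9/4 d=7/4
  seg 2: a=2 b=-3/4 c=3 d=-15/16
  seg 3: a=5 b=0 c=-21/8 d=7/16
S(13/4) = 899/256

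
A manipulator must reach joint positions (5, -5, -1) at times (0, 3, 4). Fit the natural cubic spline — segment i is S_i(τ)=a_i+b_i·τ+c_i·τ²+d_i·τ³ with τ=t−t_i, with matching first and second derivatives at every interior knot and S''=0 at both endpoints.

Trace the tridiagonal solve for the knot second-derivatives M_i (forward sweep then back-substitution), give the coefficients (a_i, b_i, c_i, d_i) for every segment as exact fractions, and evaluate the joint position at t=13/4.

  seg 0: a=5 b=-73/12 c=0 d=11/36
  seg 1: a=-5 b=13/6 c=11/4 d=-11/12
S(13/4) = -1101/256

Δ: Δ0=-10/3, Δ1=4
row 1: diag=8, rhs=44; c'=1/8, d'=11/2
back: M1=11/2
M: M0=0, M1=11/2, M2=0
seg 0: a=5, c=M0/2=0, d=(M1−M0)/(6·3)=11/36, b=Δ0−h0·(2M0+M1)/6=-73/12
seg 1: a=-5, c=M1/2=11/4, d=(M2−M1)/(6·1)=-11/12, b=Δ1−h1·(2M1+M2)/6=13/6
t_q=13/4 → seg 1, τ=1/4; S=-5+13/6·τ+11/4·τ²+-11/12·τ³=-1101/256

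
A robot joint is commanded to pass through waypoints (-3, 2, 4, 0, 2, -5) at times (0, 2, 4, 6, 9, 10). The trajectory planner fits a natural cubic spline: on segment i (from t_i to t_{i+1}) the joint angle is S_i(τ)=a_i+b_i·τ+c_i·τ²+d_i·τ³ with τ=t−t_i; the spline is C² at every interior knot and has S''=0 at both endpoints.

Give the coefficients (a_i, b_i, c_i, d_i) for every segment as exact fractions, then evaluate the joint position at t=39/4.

Δ: Δ0=5/2, Δ1=1, Δ2=-2, Δ3=2/3, Δ4=-7
row 1: diag=8, rhs=-9; c'=1/4, d'=-9/8
row 2: denom=8−2·1/4=15/2; d'=(-18−2·-9/8)/(15/2)=-21/10
row 3: denom=10−2·4/15=142/15; d'=(16−2·-21/10)/(142/15)=303/142
row 4: denom=8−3·45/142=1001/142; d'=(-46−3·303/142)/(1001/142)=-1063/143
back: M4=-1063/143
back: M3=303/142−45/142·-1063/143=642/143
back: M2=-21/10−4/15·642/143=-943/286
back: M1=-9/8−1/4·-943/286=-43/143
M: M0=0, M1=-43/143, M2=-943/286, M3=642/143, M4=-1063/143, M5=0
seg 0: a=-3, c=M0/2=0, d=(M1−M0)/(6·2)=-43/1716, b=Δ0−h0·(2M0+M1)/6=2231/858
seg 1: a=2, c=M1/2=-43/286, d=(M2−M1)/(6·2)=-857/3432, b=Δ1−h1·(2M1+M2)/6=1973/858
seg 2: a=4, c=M2/2=-943/572, d=(M3−M2)/(6·2)=2227/3432, b=Δ2−h2·(2M2+M3)/6=-557/429
seg 3: a=0, c=M3/2=321/143, d=(M4−M3)/(6·3)=-155/234, b=Δ3−h3·(2M3+M4)/6=-7/66
seg 4: a=2, c=M4/2=-1063/286, d=(M5−M4)/(6·1)=1063/858, b=Δ4−h4·(2M4+M5)/6=-1940/429
t_q=39/4 → seg 4, τ=3/4; S=2+-1940/429·τ+-1063/286·τ²+1063/858·τ³=-54173/18304

  seg 0: a=-3 b=2231/858 c=0 d=-43/1716
  seg 1: a=2 b=1973/858 c=-43/286 d=-857/3432
  seg 2: a=4 b=-557/429 c=-943/572 d=2227/3432
  seg 3: a=0 b=-7/66 c=321/143 d=-155/234
  seg 4: a=2 b=-1940/429 c=-1063/286 d=1063/858
S(39/4) = -54173/18304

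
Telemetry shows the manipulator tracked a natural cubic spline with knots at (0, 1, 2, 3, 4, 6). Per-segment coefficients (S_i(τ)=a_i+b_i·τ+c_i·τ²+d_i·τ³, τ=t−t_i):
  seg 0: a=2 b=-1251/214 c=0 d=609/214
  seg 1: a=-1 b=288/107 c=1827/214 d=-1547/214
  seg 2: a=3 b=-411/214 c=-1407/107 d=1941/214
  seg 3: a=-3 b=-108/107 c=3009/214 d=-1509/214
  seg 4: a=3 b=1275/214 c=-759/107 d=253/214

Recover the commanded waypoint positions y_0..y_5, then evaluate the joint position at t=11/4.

y_0=2 y_1=-1 y_2=3 y_3=-3 y_4=3 y_5=-4
S(11/4) = -27537/13696

y_0 = S_0(0) = a_0 = 2
y_1 = S_1(0) = a_1 = -1
y_2 = S_2(0) = a_2 = 3
y_3 = S_3(0) = a_3 = -3
y_4 = S_4(0) = a_4 = 3
y_5 = S_4(2) = -4
t_q=11/4 is in segment 2 (τ=3/4); S_2(τ)=-27537/13696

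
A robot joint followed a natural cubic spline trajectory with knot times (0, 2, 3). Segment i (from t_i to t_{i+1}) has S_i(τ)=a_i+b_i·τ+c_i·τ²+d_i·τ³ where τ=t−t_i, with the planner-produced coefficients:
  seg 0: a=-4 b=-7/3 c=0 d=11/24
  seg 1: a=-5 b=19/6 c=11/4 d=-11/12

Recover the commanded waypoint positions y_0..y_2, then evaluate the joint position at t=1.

y_0 = S_0(0) = a_0 = -4
y_1 = S_1(0) = a_1 = -5
y_2 = S_1(1) = 0
t_q=1 is in segment 0 (τ=1); S_0(τ)=-47/8

y_0=-4 y_1=-5 y_2=0
S(1) = -47/8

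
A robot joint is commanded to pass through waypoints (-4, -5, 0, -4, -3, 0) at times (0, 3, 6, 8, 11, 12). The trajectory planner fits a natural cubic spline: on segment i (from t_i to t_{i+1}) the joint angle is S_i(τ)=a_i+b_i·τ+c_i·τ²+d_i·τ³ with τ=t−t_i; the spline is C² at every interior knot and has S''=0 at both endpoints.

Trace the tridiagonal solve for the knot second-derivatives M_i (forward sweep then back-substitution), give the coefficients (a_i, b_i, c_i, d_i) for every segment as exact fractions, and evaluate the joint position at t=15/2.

Δ: Δ0=-1/3, Δ1=5/3, Δ2=-2, Δ3=1/3, Δ4=3
row 1: diag=12, rhs=12; c'=1/4, d'=1
row 2: denom=10−3·1/4=37/4; d'=(-22−3·1)/(37/4)=-100/37
row 3: denom=10−2·8/37=354/37; d'=(14−2·-100/37)/(354/37)=359/177
row 4: denom=8−3·37/118=833/118; d'=(16−3·359/177)/(833/118)=1170/833
back: M4=1170/833
back: M3=359/177−37/118·1170/833=3968/2499
back: M2=-100/37−8/37·3968/2499=-7612/2499
back: M1=1−1/4·-7612/2499=4402/2499
M: M0=0, M1=4402/2499, M2=-7612/2499, M3=3968/2499, M4=1170/833, M5=0
seg 0: a=-4, c=M0/2=0, d=(M1−M0)/(6·3)=2201/22491, b=Δ0−h0·(2M0+M1)/6=-3034/2499
seg 1: a=-5, c=M1/2=2201/2499, d=(M2−M1)/(6·3)=-6007/22491, b=Δ1−h1·(2M1+M2)/6=3569/2499
seg 2: a=0, c=M2/2=-3806/2499, d=(M3−M2)/(6·2)=965/2499, b=Δ2−h2·(2M2+M3)/6=-178/357
seg 3: a=-4, c=M3/2=1984/2499, d=(M4−M3)/(6·3)=-229/22491, b=Δ3−h3·(2M3+M4)/6=-1630/833
seg 4: a=-3, c=M4/2=585/833, d=(M5−M4)/(6·1)=-195/833, b=Δ4−h4·(2M4+M5)/6=2109/833
t_q=15/2 → seg 2, τ=3/2; S=0+-178/357·τ+-3806/2499·τ²+965/2499·τ³=-19135/6664

  seg 0: a=-4 b=-3034/2499 c=0 d=2201/22491
  seg 1: a=-5 b=3569/2499 c=2201/2499 d=-6007/22491
  seg 2: a=0 b=-178/357 c=-3806/2499 d=965/2499
  seg 3: a=-4 b=-1630/833 c=1984/2499 d=-229/22491
  seg 4: a=-3 b=2109/833 c=585/833 d=-195/833
S(15/2) = -19135/6664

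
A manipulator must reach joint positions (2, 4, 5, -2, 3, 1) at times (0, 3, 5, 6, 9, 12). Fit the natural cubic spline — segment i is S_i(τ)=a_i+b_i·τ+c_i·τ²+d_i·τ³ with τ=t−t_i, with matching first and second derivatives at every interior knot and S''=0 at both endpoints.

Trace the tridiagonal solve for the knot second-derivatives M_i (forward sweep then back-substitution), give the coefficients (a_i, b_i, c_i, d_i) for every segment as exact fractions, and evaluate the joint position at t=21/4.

Δ: Δ0=2/3, Δ1=1/2, Δ2=-7, Δ3=5/3, Δ4=-2/3
row 1: diag=10, rhs=-1; c'=1/5, d'=-1/10
row 2: denom=6−2·1/5=28/5; d'=(-45−2·-1/10)/(28/5)=-8
row 3: denom=8−1·5/28=219/28; d'=(52−1·-8)/(219/28)=560/73
row 4: denom=12−3·28/73=792/73; d'=(-14−3·560/73)/(792/73)=-1351/396
back: M4=-1351/396
back: M3=560/73−28/73·-1351/396=889/99
back: M2=-8−5/28·889/99=-3803/396
back: M1=-1/10−1/5·-3803/396=721/396
M: M0=0, M1=721/396, M2=-3803/396, M3=889/99, M4=-1351/396, M5=0
seg 0: a=2, c=M0/2=0, d=(M1−M0)/(6·3)=721/7128, b=Δ0−h0·(2M0+M1)/6=-193/792
seg 1: a=4, c=M1/2=721/792, d=(M2−M1)/(6·2)=-377/396, b=Δ1−h1·(2M1+M2)/6=985/396
seg 2: a=5, c=M2/2=-3803/792, d=(M3−M2)/(6·1)=223/72, b=Δ2−h2·(2M2+M3)/6=-233/44
seg 3: a=-2, c=M3/2=889/198, d=(M4−M3)/(6·3)=-4907/7128, b=Δ3−h3·(2M3+M4)/6=-4441/792
seg 4: a=3, c=M4/2=-1351/792, d=(M5−M4)/(6·3)=1351/7128, b=Δ4−h4·(2M4+M5)/6=1087/396
t_q=21/4 → seg 2, τ=1/4; S=5+-233/44·τ+-3803/792·τ²+223/72·τ³=57859/16896

  seg 0: a=2 b=-193/792 c=0 d=721/7128
  seg 1: a=4 b=985/396 c=721/792 d=-377/396
  seg 2: a=5 b=-233/44 c=-3803/792 d=223/72
  seg 3: a=-2 b=-4441/792 c=889/198 d=-4907/7128
  seg 4: a=3 b=1087/396 c=-1351/792 d=1351/7128
S(21/4) = 57859/16896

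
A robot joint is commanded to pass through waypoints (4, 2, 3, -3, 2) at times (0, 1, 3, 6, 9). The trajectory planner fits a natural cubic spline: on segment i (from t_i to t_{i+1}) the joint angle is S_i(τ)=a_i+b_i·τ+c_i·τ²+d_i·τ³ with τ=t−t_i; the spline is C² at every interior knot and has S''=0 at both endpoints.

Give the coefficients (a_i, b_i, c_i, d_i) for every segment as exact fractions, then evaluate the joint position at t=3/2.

Δ: Δ0=-2, Δ1=1/2, Δ2=-2, Δ3=5/3
row 1: diag=6, rhs=15; c'=1/3, d'=5/2
row 2: denom=10−2·1/3=28/3; d'=(-15−2·5/2)/(28/3)=-15/7
row 3: denom=12−3·9/28=309/28; d'=(22−3·-15/7)/(309/28)=796/309
back: M3=796/309
back: M2=-15/7−9/28·796/309=-306/103
back: M1=5/2−1/3·-306/103=719/206
M: M0=0, M1=719/206, M2=-306/103, M3=796/309, M4=0
seg 0: a=4, c=M0/2=0, d=(M1−M0)/(6·1)=719/1236, b=Δ0−h0·(2M0+M1)/6=-3191/1236
seg 1: a=2, c=M1/2=719/412, d=(M2−M1)/(6·2)=-1331/2472, b=Δ1−h1·(2M1+M2)/6=-517/618
seg 2: a=3, c=M2/2=-153/103, d=(M3−M2)/(6·3)=857/2781, b=Δ2−h2·(2M2+M3)/6=-98/309
seg 3: a=-3, c=M3/2=398/309, d=(M4−M3)/(6·3)=-398/2781, b=Δ3−h3·(2M3+M4)/6=-281/309
t_q=3/2 → seg 1, τ=1/2; S=2+-517/618·τ+719/412·τ²+-1331/2472·τ³=12859/6592

  seg 0: a=4 b=-3191/1236 c=0 d=719/1236
  seg 1: a=2 b=-517/618 c=719/412 d=-1331/2472
  seg 2: a=3 b=-98/309 c=-153/103 d=857/2781
  seg 3: a=-3 b=-281/309 c=398/309 d=-398/2781
S(3/2) = 12859/6592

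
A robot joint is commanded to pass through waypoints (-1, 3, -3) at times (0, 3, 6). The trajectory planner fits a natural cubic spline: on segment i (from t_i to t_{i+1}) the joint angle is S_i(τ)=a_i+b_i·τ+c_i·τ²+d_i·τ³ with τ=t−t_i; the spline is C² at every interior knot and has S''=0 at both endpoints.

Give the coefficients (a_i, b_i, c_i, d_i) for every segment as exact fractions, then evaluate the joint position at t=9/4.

  seg 0: a=-1 b=13/6 c=0 d=-5/54
  seg 1: a=3 b=-1/3 c=-5/6 d=5/54
S(9/4) = 361/128

Δ: Δ0=4/3, Δ1=-2
row 1: diag=12, rhs=-20; c'=1/4, d'=-5/3
back: M1=-5/3
M: M0=0, M1=-5/3, M2=0
seg 0: a=-1, c=M0/2=0, d=(M1−M0)/(6·3)=-5/54, b=Δ0−h0·(2M0+M1)/6=13/6
seg 1: a=3, c=M1/2=-5/6, d=(M2−M1)/(6·3)=5/54, b=Δ1−h1·(2M1+M2)/6=-1/3
t_q=9/4 → seg 0, τ=9/4; S=-1+13/6·τ+0·τ²+-5/54·τ³=361/128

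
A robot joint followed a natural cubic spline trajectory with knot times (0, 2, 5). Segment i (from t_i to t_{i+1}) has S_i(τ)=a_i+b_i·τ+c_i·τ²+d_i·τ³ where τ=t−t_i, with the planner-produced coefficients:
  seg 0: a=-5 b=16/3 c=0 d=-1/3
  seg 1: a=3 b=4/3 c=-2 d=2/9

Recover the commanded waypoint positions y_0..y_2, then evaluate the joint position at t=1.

y_0=-5 y_1=3 y_2=-5
S(1) = 0

y_0 = S_0(0) = a_0 = -5
y_1 = S_1(0) = a_1 = 3
y_2 = S_1(3) = -5
t_q=1 is in segment 0 (τ=1); S_0(τ)=0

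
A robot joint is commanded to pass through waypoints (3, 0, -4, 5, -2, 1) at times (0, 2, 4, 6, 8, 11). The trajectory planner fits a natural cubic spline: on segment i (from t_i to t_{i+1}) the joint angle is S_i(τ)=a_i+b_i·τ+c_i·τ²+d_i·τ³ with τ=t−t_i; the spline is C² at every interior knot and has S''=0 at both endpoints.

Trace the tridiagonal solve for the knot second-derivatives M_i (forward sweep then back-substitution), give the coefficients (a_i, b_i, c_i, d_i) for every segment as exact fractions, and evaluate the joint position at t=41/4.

  seg 0: a=3 b=-194/265 c=0 d=-407/2120
  seg 1: a=0 b=-1609/530 c=-1221/1060 d=177/212
  seg 2: a=-4 b=1259/530 c=4089/1060 d=-2963/2120
  seg 3: a=5 b=274/265 c=-240/53 d=2397/2120
  seg 4: a=-2 b=-1861/530 c=2391/1060 d=-797/3180
S(41/4) = -18127/13568

Δ: Δ0=-3/2, Δ1=-2, Δ2=9/2, Δ3=-7/2, Δ4=1
row 1: diag=8, rhs=-3; c'=1/4, d'=-3/8
row 2: denom=8−2·1/4=15/2; d'=(39−2·-3/8)/(15/2)=53/10
row 3: denom=8−2·4/15=112/15; d'=(-48−2·53/10)/(112/15)=-879/112
row 4: denom=10−2·15/56=265/28; d'=(27−2·-879/112)/(265/28)=2391/530
back: M4=2391/530
back: M3=-879/112−15/56·2391/530=-480/53
back: M2=53/10−4/15·-480/53=4089/530
back: M1=-3/8−1/4·4089/530=-1221/530
M: M0=0, M1=-1221/530, M2=4089/530, M3=-480/53, M4=2391/530, M5=0
seg 0: a=3, c=M0/2=0, d=(M1−M0)/(6·2)=-407/2120, b=Δ0−h0·(2M0+M1)/6=-194/265
seg 1: a=0, c=M1/2=-1221/1060, d=(M2−M1)/(6·2)=177/212, b=Δ1−h1·(2M1+M2)/6=-1609/530
seg 2: a=-4, c=M2/2=4089/1060, d=(M3−M2)/(6·2)=-2963/2120, b=Δ2−h2·(2M2+M3)/6=1259/530
seg 3: a=5, c=M3/2=-240/53, d=(M4−M3)/(6·2)=2397/2120, b=Δ3−h3·(2M3+M4)/6=274/265
seg 4: a=-2, c=M4/2=2391/1060, d=(M5−M4)/(6·3)=-797/3180, b=Δ4−h4·(2M4+M5)/6=-1861/530
t_q=41/4 → seg 4, τ=9/4; S=-2+-1861/530·τ+2391/1060·τ²+-797/3180·τ³=-18127/13568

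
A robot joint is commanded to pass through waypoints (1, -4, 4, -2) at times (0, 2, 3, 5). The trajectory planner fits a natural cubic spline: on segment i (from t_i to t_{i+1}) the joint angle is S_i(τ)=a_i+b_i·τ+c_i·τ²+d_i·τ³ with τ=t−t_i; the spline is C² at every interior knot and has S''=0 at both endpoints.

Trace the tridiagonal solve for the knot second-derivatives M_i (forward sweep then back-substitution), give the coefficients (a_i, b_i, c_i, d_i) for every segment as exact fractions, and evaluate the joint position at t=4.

  seg 0: a=1 b=-471/70 c=0 d=37/35
  seg 1: a=-4 b=417/70 c=222/35 d=-43/10
  seg 2: a=4 b=201/35 c=-459/70 d=153/140
S(4) = 599/140

Δ: Δ0=-5/2, Δ1=8, Δ2=-3
row 1: diag=6, rhs=63; c'=1/6, d'=21/2
row 2: denom=6−1·1/6=35/6; d'=(-66−1·21/2)/(35/6)=-459/35
back: M2=-459/35
back: M1=21/2−1/6·-459/35=444/35
M: M0=0, M1=444/35, M2=-459/35, M3=0
seg 0: a=1, c=M0/2=0, d=(M1−M0)/(6·2)=37/35, b=Δ0−h0·(2M0+M1)/6=-471/70
seg 1: a=-4, c=M1/2=222/35, d=(M2−M1)/(6·1)=-43/10, b=Δ1−h1·(2M1+M2)/6=417/70
seg 2: a=4, c=M2/2=-459/70, d=(M3−M2)/(6·2)=153/140, b=Δ2−h2·(2M2+M3)/6=201/35
t_q=4 → seg 2, τ=1; S=4+201/35·τ+-459/70·τ²+153/140·τ³=599/140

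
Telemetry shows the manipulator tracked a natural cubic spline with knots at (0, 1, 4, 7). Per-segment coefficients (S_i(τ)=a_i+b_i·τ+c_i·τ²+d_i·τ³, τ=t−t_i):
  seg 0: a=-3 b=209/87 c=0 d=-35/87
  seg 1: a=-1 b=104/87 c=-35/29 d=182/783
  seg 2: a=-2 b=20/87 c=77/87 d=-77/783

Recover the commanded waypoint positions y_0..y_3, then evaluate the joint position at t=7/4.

y_0=-3 y_1=-1 y_2=-2 y_3=4
S(7/4) = -635/928

y_0 = S_0(0) = a_0 = -3
y_1 = S_1(0) = a_1 = -1
y_2 = S_2(0) = a_2 = -2
y_3 = S_2(3) = 4
t_q=7/4 is in segment 1 (τ=3/4); S_1(τ)=-635/928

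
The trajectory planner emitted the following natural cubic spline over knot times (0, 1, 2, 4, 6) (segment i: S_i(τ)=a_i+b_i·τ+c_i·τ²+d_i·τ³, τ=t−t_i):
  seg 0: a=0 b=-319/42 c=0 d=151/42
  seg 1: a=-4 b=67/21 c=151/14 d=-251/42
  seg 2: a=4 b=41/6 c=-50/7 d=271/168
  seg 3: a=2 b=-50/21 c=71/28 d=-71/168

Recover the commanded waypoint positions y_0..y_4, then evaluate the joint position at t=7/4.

y_0 = S_0(0) = a_0 = 0
y_1 = S_1(0) = a_1 = -4
y_2 = S_2(0) = a_2 = 4
y_3 = S_3(0) = a_3 = 2
y_4 = S_3(2) = 4
t_q=7/4 is in segment 1 (τ=3/4); S_1(τ)=1737/896

y_0=0 y_1=-4 y_2=4 y_3=2 y_4=4
S(7/4) = 1737/896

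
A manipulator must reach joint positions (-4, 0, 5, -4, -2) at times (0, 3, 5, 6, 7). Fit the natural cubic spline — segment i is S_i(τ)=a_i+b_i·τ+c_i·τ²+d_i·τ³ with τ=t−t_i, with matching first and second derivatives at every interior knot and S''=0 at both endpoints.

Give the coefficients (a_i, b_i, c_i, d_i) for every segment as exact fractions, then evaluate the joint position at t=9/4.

Δ: Δ0=4/3, Δ1=5/2, Δ2=-9, Δ3=2
row 1: diag=10, rhs=7; c'=1/5, d'=7/10
row 2: denom=6−2·1/5=28/5; d'=(-69−2·7/10)/(28/5)=-88/7
row 3: denom=4−1·5/28=107/28; d'=(66−1·-88/7)/(107/28)=2200/107
back: M3=2200/107
back: M2=-88/7−5/28·2200/107=-1738/107
back: M1=7/10−1/5·-1738/107=845/214
M: M0=0, M1=845/214, M2=-1738/107, M3=2200/107, M4=0
seg 0: a=-4, c=M0/2=0, d=(M1−M0)/(6·3)=845/3852, b=Δ0−h0·(2M0+M1)/6=-823/1284
seg 1: a=0, c=M1/2=845/428, d=(M2−M1)/(6·2)=-4321/2568, b=Δ1−h1·(2M1+M2)/6=3391/642
seg 2: a=5, c=M2/2=-869/107, d=(M3−M2)/(6·1)=1969/321, b=Δ2−h2·(2M2+M3)/6=-2251/321
seg 3: a=-4, c=M3/2=1100/107, d=(M4−M3)/(6·1)=-1100/321, b=Δ3−h3·(2M3+M4)/6=-1558/321
t_q=9/4 → seg 0, τ=9/4; S=-4+-823/1284·τ+0·τ²+845/3852·τ³=-80627/27392

  seg 0: a=-4 b=-823/1284 c=0 d=845/3852
  seg 1: a=0 b=3391/642 c=845/428 d=-4321/2568
  seg 2: a=5 b=-2251/321 c=-869/107 d=1969/321
  seg 3: a=-4 b=-1558/321 c=1100/107 d=-1100/321
S(9/4) = -80627/27392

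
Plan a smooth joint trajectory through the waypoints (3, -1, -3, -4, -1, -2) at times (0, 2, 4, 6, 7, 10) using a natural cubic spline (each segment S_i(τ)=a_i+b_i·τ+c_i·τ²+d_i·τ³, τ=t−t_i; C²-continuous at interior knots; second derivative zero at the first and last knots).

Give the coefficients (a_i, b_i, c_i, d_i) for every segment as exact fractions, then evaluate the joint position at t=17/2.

  seg 0: a=3 b=-8959/3846 c=0 d=1267/15384
  seg 1: a=-1 b=-2579/1923 c=1267/2564 d=-2489/15384
  seg 2: a=-3 b=-5023/3846 c=-611/1282 d=3383/7692
  seg 3: a=-4 b=7943/3846 c=1386/641 d=-4721/3846
  seg 4: a=-1 b=5206/1923 c=-1949/1282 d=1949/11538
S(17/2) = 2157/10256

Δ: Δ0=-2, Δ1=-1, Δ2=-1/2, Δ3=3, Δ4=-1/3
row 1: diag=8, rhs=6; c'=1/4, d'=3/4
row 2: denom=8−2·1/4=15/2; d'=(3−2·3/4)/(15/2)=1/5
row 3: denom=6−2·4/15=82/15; d'=(21−2·1/5)/(82/15)=309/82
row 4: denom=8−1·15/82=641/82; d'=(-20−1·309/82)/(641/82)=-1949/641
back: M4=-1949/641
back: M3=309/82−15/82·-1949/641=2772/641
back: M2=1/5−4/15·2772/641=-611/641
back: M1=3/4−1/4·-611/641=1267/1282
M: M0=0, M1=1267/1282, M2=-611/641, M3=2772/641, M4=-1949/641, M5=0
seg 0: a=3, c=M0/2=0, d=(M1−M0)/(6·2)=1267/15384, b=Δ0−h0·(2M0+M1)/6=-8959/3846
seg 1: a=-1, c=M1/2=1267/2564, d=(M2−M1)/(6·2)=-2489/15384, b=Δ1−h1·(2M1+M2)/6=-2579/1923
seg 2: a=-3, c=M2/2=-611/1282, d=(M3−M2)/(6·2)=3383/7692, b=Δ2−h2·(2M2+M3)/6=-5023/3846
seg 3: a=-4, c=M3/2=1386/641, d=(M4−M3)/(6·1)=-4721/3846, b=Δ3−h3·(2M3+M4)/6=7943/3846
seg 4: a=-1, c=M4/2=-1949/1282, d=(M5−M4)/(6·3)=1949/11538, b=Δ4−h4·(2M4+M5)/6=5206/1923
t_q=17/2 → seg 4, τ=3/2; S=-1+5206/1923·τ+-1949/1282·τ²+1949/11538·τ³=2157/10256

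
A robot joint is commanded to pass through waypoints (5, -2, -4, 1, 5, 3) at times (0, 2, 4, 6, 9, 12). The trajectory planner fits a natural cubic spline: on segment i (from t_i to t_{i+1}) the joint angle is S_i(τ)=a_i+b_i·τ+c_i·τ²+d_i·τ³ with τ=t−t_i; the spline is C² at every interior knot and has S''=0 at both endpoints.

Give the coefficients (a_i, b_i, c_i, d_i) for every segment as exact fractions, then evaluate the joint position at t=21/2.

  seg 0: a=5 b=-6137/1569 c=0 d=1291/12552
  seg 1: a=-2 b=-8401/3138 c=1291/2092 d=695/6276
  seg 2: a=-4 b=3515/3138 c=2681/2092 d=-3713/12552
  seg 3: a=1 b=4231/1569 c=-258/523 d=61/4707
  seg 4: a=5 b=136/1569 c=-197/523 d=197/4707
S(21/2) = 18509/4184

Δ: Δ0=-7/2, Δ1=-1, Δ2=5/2, Δ3=4/3, Δ4=-2/3
row 1: diag=8, rhs=15; c'=1/4, d'=15/8
row 2: denom=8−2·1/4=15/2; d'=(21−2·15/8)/(15/2)=23/10
row 3: denom=10−2·4/15=142/15; d'=(-7−2·23/10)/(142/15)=-87/71
row 4: denom=12−3·45/142=1569/142; d'=(-12−3·-87/71)/(1569/142)=-394/523
back: M4=-394/523
back: M3=-87/71−45/142·-394/523=-516/523
back: M2=23/10−4/15·-516/523=2681/1046
back: M1=15/8−1/4·2681/1046=1291/1046
M: M0=0, M1=1291/1046, M2=2681/1046, M3=-516/523, M4=-394/523, M5=0
seg 0: a=5, c=M0/2=0, d=(M1−M0)/(6·2)=1291/12552, b=Δ0−h0·(2M0+M1)/6=-6137/1569
seg 1: a=-2, c=M1/2=1291/2092, d=(M2−M1)/(6·2)=695/6276, b=Δ1−h1·(2M1+M2)/6=-8401/3138
seg 2: a=-4, c=M2/2=2681/2092, d=(M3−M2)/(6·2)=-3713/12552, b=Δ2−h2·(2M2+M3)/6=3515/3138
seg 3: a=1, c=M3/2=-258/523, d=(M4−M3)/(6·3)=61/4707, b=Δ3−h3·(2M3+M4)/6=4231/1569
seg 4: a=5, c=M4/2=-197/523, d=(M5−M4)/(6·3)=197/4707, b=Δ4−h4·(2M4+M5)/6=136/1569
t_q=21/2 → seg 4, τ=3/2; S=5+136/1569·τ+-197/523·τ²+197/4707·τ³=18509/4184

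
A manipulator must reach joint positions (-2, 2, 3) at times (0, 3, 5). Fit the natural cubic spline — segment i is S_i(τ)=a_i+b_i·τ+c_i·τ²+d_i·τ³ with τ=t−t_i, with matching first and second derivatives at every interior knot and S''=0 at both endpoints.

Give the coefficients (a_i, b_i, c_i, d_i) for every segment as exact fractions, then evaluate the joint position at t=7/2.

Δ: Δ0=4/3, Δ1=1/2
row 1: diag=10, rhs=-5; c'=1/5, d'=-1/2
back: M1=-1/2
M: M0=0, M1=-1/2, M2=0
seg 0: a=-2, c=M0/2=0, d=(M1−M0)/(6·3)=-1/36, b=Δ0−h0·(2M0+M1)/6=19/12
seg 1: a=2, c=M1/2=-1/4, d=(M2−M1)/(6·2)=1/24, b=Δ1−h1·(2M1+M2)/6=5/6
t_q=7/2 → seg 1, τ=1/2; S=2+5/6·τ+-1/4·τ²+1/24·τ³=151/64

  seg 0: a=-2 b=19/12 c=0 d=-1/36
  seg 1: a=2 b=5/6 c=-1/4 d=1/24
S(7/2) = 151/64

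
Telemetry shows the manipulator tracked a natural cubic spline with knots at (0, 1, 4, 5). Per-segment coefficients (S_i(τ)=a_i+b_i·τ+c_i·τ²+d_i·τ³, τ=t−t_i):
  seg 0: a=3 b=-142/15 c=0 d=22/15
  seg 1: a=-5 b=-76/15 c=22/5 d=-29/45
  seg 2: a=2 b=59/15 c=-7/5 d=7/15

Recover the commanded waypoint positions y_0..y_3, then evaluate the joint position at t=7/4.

y_0 = S_0(0) = a_0 = 3
y_1 = S_1(0) = a_1 = -5
y_2 = S_2(0) = a_2 = 2
y_3 = S_2(1) = 5
t_q=7/4 is in segment 1 (τ=3/4); S_1(τ)=-2111/320

y_0=3 y_1=-5 y_2=2 y_3=5
S(7/4) = -2111/320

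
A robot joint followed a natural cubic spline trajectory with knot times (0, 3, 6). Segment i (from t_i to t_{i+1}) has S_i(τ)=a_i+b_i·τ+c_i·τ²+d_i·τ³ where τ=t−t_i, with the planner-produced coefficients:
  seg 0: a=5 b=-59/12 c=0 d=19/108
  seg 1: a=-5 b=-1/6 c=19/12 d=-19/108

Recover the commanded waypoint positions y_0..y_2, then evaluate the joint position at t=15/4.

y_0 = S_0(0) = a_0 = 5
y_1 = S_1(0) = a_1 = -5
y_2 = S_1(3) = 4
t_q=15/4 is in segment 1 (τ=3/4); S_1(τ)=-1103/256

y_0=5 y_1=-5 y_2=4
S(15/4) = -1103/256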